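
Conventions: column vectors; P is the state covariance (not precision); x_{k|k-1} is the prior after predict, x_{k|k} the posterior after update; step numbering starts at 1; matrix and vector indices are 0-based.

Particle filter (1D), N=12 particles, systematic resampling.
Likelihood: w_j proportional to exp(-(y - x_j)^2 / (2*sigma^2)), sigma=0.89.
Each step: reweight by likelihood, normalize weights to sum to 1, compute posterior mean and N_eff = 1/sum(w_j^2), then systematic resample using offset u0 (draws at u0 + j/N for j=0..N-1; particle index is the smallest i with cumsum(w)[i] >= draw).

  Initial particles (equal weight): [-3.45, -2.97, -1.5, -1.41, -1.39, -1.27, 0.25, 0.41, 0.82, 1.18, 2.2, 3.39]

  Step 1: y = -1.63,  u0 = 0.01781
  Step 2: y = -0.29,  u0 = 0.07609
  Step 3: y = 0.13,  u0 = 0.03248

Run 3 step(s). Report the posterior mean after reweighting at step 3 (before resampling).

step 1: w=[0.0275, 0.0715, 0.2199, 0.2155, 0.2143, 0.2048, 0.0239, 0.0161, 0.0050, 0.0015, 0.0000, 0.0000]  mean=-1.4804  Neff=5.2802  idx=[0, 2, 2, 2, 3, 3, 3, 4, 4, 5, 5, 5]
step 2: w=[0.0004, 0.0775, 0.0775, 0.0775, 0.0885, 0.0885, 0.0885, 0.0910, 0.0910, 0.1065, 0.1065, 0.1065]  mean=-1.3833  Neff=10.8540  idx=[1, 3, 4, 5, 5, 6, 7, 8, 9, 10, 11, 11]
step 3: w=[0.0646, 0.0646, 0.0773, 0.0773, 0.0773, 0.0773, 0.0803, 0.0803, 0.1002, 0.1002, 0.1002, 0.1002]  mean=-1.3623  Neff=11.7172  idx=[0, 1, 2, 3, 5, 6, 7, 8, 8, 9, 10, 11]

post_mean = -1.3623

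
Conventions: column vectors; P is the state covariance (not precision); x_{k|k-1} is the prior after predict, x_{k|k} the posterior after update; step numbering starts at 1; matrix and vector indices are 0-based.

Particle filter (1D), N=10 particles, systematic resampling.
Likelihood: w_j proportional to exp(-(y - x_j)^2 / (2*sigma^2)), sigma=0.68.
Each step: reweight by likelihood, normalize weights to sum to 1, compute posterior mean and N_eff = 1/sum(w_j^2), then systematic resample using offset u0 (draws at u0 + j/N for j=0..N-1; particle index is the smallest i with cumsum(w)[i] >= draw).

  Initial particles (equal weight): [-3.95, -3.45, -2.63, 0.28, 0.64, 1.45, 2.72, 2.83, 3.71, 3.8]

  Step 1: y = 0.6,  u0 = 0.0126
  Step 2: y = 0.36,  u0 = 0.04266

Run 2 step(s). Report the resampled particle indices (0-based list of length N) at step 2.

resampled_idx = [0, 1, 2, 2, 3, 4, 5, 6, 7, 8]

step 1: w=[0.0000, 0.0000, 0.0000, 0.3787, 0.4223, 0.1937, 0.0033, 0.0020, 0.0000, 0.0000]  mean=0.6717  Neff=2.7830  idx=[3, 3, 3, 3, 4, 4, 4, 4, 5, 5]
step 2: w=[0.1211, 0.1211, 0.1211, 0.1211, 0.1120, 0.1120, 0.1120, 0.1120, 0.0337, 0.0337]  mean=0.5203  Neff=8.9977  idx=[0, 1, 2, 2, 3, 4, 5, 6, 7, 8]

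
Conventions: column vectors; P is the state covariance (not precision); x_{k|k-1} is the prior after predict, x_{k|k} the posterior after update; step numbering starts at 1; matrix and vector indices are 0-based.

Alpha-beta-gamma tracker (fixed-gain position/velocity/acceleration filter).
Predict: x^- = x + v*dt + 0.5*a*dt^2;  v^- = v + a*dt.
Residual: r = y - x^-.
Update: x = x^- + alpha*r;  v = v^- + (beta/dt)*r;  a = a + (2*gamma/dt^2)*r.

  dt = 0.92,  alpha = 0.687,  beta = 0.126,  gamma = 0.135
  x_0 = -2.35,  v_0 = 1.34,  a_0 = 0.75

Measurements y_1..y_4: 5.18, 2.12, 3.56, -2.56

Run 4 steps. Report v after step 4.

v_post = 2.8981

step 1: x_pred=-0.7998  r=5.9798  x^+=3.3083  v^+=2.8490  a^+=2.6575
step 2: x_pred=7.0541  r=-4.9341  x^+=3.6644  v^+=4.6182  a^+=1.0836
step 3: x_pred=8.3716  r=-4.8116  x^+=5.0660  v^+=4.9561  a^+=-0.4513
step 4: x_pred=9.4346  r=-11.9946  x^+=1.1943  v^+=2.8981  a^+=-4.2776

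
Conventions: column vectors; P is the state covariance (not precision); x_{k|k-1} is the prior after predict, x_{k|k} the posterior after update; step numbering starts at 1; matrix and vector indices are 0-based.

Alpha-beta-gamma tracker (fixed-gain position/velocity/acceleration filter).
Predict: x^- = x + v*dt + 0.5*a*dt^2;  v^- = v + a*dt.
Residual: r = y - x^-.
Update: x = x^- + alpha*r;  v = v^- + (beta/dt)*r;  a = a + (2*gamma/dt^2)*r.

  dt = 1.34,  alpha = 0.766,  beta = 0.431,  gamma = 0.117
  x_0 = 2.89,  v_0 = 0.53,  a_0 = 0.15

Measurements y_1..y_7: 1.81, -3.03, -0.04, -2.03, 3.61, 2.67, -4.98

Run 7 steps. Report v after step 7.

v_post = -0.7311

step 1: x_pred=3.7349  r=-1.9249  x^+=2.2604  v^+=0.1119  a^+=-0.1008
step 2: x_pred=2.3198  r=-5.3498  x^+=-1.7781  v^+=-1.7440  a^+=-0.7980
step 3: x_pred=-4.8315  r=4.7915  x^+=-1.1612  v^+=-1.2722  a^+=-0.1736
step 4: x_pred=-3.0218  r=0.9918  x^+=-2.2621  v^+=-1.1858  a^+=-0.0444
step 5: x_pred=-3.8909  r=7.5009  x^+=1.8548  v^+=1.1674  a^+=0.9331
step 6: x_pred=4.2569  r=-1.5869  x^+=3.0413  v^+=1.9074  a^+=0.7264
step 7: x_pred=6.2493  r=-11.2293  x^+=-2.3523  v^+=-0.7311  a^+=-0.7370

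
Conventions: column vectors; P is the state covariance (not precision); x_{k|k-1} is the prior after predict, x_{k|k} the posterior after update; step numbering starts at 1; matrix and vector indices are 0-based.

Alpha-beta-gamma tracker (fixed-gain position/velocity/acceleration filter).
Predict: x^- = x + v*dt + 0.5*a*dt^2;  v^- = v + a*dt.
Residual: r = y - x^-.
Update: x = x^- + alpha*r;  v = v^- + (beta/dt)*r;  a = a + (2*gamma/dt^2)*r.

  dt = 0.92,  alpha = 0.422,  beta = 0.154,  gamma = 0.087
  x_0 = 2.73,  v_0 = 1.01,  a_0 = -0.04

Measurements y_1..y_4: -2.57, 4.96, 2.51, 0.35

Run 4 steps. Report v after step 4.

step 1: x_pred=3.6423  r=-6.2123  x^+=1.0207  v^+=-0.0667  a^+=-1.3171
step 2: x_pred=0.4020  r=4.5580  x^+=2.3254  v^+=-0.5154  a^+=-0.3801
step 3: x_pred=1.6904  r=0.8196  x^+=2.0363  v^+=-0.7279  a^+=-0.2116
step 4: x_pred=1.2771  r=-0.9271  x^+=0.8858  v^+=-1.0777  a^+=-0.4022

v_post = -1.0777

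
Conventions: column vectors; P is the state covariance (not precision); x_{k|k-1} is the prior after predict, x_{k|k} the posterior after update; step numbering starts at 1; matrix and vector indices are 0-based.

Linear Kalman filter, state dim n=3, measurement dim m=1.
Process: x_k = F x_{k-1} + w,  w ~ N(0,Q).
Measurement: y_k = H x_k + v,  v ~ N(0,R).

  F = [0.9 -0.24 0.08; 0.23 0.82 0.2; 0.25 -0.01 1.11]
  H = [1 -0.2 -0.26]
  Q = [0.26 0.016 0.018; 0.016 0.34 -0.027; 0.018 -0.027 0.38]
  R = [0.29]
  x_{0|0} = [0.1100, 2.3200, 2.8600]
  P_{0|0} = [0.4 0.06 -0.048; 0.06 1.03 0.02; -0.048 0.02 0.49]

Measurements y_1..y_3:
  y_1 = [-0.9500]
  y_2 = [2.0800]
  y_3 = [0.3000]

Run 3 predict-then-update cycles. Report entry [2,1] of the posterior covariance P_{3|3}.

P_post[2,1] = 0.6407

step 1: x^-=[-0.2290, 2.4997, 3.1789]  P^-=[0.6129 -0.0643 0.0956; -0.0643 1.0981 0.1120; 0.0956 0.1120 0.9814]  S=[1.0008]  K=[0.6004; -0.3128; -0.1818]  nu=[0.6055]  x^+=[0.1345, 2.3103, 3.0688]  P^+=[0.2521 0.1237 0.2049; 0.1237 1.0002 0.0551; 0.2049 0.0551 0.9484]
step 2: x^-=[-0.1879, 2.5392, 3.4169]  P^-=[0.5019 0.0126 0.3468; 0.0126 1.1474 0.3275; 0.3468 0.3275 1.6762]  S=[0.7997]  K=[0.5116; -0.3777; -0.1931]  nu=[3.6641]  x^+=[1.6867, 1.1553, 2.7092]  P^+=[0.2925 0.1671 0.4259; 0.1671 1.0333 0.2691; 0.4259 0.2691 1.6463]
step 3: x^-=[1.4575, 1.8771, 3.4173]  P^-=[0.5458 0.1029 0.5830; 0.1029 1.3066 0.7551; 0.5830 0.7551 2.6564]  S=[0.8019]  K=[0.4660; -0.4425; -0.3226]  nu=[0.1064]  x^+=[1.5071, 1.8300, 3.3830]  P^+=[0.3717 0.2682 0.7035; 0.2682 1.1496 0.6407; 0.7035 0.6407 2.5729]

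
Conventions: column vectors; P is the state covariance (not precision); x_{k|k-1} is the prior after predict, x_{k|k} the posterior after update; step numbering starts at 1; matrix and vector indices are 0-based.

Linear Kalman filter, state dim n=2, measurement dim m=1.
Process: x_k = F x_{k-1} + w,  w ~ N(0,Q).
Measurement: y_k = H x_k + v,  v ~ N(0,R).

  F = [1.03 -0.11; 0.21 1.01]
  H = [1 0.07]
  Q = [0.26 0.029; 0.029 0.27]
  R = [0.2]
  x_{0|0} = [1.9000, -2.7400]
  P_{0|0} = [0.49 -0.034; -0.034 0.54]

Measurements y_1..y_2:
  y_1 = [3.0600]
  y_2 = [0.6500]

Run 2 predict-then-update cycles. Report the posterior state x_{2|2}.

step 1: x^-=[2.2584, -2.3684]  P^-=[0.7941 0.0404; 0.0404 0.8280]  S=[1.0038]  K=[0.7939; 0.0980]  nu=[0.9674]  x^+=[3.0264, -2.2736]  P^+=[0.1614 -0.0377; -0.0377 0.8184]
step 2: x^-=[3.3673, -1.6608]  P^-=[0.4497 -0.0653; -0.0653 1.0960]  S=[0.6459]  K=[0.6891; 0.0176]  nu=[-2.6010]  x^+=[1.5748, -1.7066]  P^+=[0.1429 -0.0732; -0.0732 1.0958]

x_post = [1.5748, -1.7066]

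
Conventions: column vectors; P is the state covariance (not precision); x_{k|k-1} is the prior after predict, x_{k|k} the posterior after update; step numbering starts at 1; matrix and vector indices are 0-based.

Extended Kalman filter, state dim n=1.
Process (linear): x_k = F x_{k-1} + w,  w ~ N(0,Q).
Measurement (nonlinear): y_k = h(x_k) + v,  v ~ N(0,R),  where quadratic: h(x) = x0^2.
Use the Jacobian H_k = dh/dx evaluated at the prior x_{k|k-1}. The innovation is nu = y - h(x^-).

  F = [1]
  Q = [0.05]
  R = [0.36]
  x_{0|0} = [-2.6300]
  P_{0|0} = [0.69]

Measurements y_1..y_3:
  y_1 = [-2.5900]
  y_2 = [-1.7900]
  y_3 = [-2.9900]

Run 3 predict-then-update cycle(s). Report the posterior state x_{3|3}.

step 1: x^-=[-2.6300]  P^-=[0.7400]  H_jac=[-5.2600]  S=[20.8340]  K=[-0.1868]  nu=[-9.5069]  x^+=[-0.8538]  P^+=[0.0128]
step 2: x^-=[-0.8538]  P^-=[0.0628]  H_jac=[-1.7077]  S=[0.5431]  K=[-0.1974]  nu=[-2.5190]  x^+=[-0.3565]  P^+=[0.0416]
step 3: x^-=[-0.3565]  P^-=[0.0916]  H_jac=[-0.7130]  S=[0.4066]  K=[-0.1607]  nu=[-3.1171]  x^+=[0.1443]  P^+=[0.0811]

x_post = [0.1443]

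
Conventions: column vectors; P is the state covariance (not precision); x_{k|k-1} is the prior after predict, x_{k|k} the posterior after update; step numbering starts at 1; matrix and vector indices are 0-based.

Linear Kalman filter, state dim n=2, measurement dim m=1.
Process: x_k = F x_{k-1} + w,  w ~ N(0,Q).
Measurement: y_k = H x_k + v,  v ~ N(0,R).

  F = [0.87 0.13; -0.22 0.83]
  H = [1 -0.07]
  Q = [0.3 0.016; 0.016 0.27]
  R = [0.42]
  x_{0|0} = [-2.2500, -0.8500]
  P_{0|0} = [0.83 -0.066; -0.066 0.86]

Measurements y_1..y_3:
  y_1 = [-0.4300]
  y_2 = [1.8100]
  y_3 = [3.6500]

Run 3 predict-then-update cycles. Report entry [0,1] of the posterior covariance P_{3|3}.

P_post[0,1] = 0.0850

step 1: x^-=[-2.0680, -0.2105]  P^-=[0.9278 -0.0958; -0.0958 0.9267]  S=[1.3658]  K=[0.6842; -0.1177]  nu=[1.6233]  x^+=[-0.9573, -0.4015]  P^+=[0.2884 0.0141; 0.0141 0.9078]
step 2: x^-=[-0.8850, -0.1226]  P^-=[0.5368 0.0686; 0.0686 0.9042]  S=[0.9516]  K=[0.5590; 0.0055]  nu=[2.6864]  x^+=[0.6168, -0.1078]  P^+=[0.2394 0.0656; 0.0656 0.9042]
step 3: x^-=[0.5226, -0.2252]  P^-=[0.5113 0.1132; 0.1132 0.8805]  S=[0.9198]  K=[0.5473; 0.0561]  nu=[3.1116]  x^+=[2.2256, -0.0506]  P^+=[0.2358 0.0850; 0.0850 0.8776]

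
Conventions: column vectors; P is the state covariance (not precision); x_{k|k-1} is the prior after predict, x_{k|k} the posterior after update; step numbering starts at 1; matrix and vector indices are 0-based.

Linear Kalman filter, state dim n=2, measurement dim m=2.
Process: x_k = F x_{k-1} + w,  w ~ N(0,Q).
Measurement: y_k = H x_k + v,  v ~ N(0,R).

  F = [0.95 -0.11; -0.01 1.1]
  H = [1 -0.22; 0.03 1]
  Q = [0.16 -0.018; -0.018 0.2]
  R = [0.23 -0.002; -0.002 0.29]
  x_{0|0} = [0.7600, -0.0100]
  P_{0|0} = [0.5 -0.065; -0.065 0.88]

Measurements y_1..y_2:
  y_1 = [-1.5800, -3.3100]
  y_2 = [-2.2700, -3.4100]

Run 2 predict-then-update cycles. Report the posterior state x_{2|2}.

step 1: x^-=[0.7231, -0.0186]  P^-=[0.6355 -0.1972; -0.1972 1.2663]  S=[1.0136 -0.4574; -0.4574 1.5450]  K=[0.7130 0.0958; -0.1169 0.7812]  nu=[-2.3072, -3.3131]  x^+=[-1.2394, -2.3369]  P^+=[0.1685 0.0213; 0.0213 0.2261]
step 2: x^-=[-0.9204, -2.5582]  P^-=[0.3103 -0.0247; -0.0247 0.4732]  S=[0.5741 -0.1213; -0.1213 0.7620]  K=[0.5648 0.0697; -0.0966 0.6046]  nu=[-1.9125, -0.8242]  x^+=[-2.0579, -2.8719]  P^+=[0.1331 0.0151; 0.0151 0.1751]

x_post = [-2.0579, -2.8719]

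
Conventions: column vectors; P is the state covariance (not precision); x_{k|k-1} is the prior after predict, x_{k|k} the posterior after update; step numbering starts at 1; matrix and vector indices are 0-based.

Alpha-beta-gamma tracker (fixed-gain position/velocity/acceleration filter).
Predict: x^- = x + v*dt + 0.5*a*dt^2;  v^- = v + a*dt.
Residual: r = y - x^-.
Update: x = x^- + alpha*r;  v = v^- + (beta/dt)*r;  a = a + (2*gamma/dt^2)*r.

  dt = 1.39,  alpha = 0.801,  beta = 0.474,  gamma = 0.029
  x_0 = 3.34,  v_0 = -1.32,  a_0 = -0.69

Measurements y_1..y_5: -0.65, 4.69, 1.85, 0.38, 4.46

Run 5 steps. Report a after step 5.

a_post = -0.2235

step 1: x_pred=0.8386  r=-1.4886  x^+=-0.3538  v^+=-2.7867  a^+=-0.7347
step 2: x_pred=-4.9371  r=9.6271  x^+=2.7742  v^+=-0.5250  a^+=-0.4457
step 3: x_pred=1.6138  r=0.2362  x^+=1.8030  v^+=-1.0640  a^+=-0.4386
step 4: x_pred=-0.0997  r=0.4797  x^+=0.2845  v^+=-1.5101  a^+=-0.4242
step 5: x_pred=-2.2243  r=6.6843  x^+=3.1298  v^+=0.1797  a^+=-0.2235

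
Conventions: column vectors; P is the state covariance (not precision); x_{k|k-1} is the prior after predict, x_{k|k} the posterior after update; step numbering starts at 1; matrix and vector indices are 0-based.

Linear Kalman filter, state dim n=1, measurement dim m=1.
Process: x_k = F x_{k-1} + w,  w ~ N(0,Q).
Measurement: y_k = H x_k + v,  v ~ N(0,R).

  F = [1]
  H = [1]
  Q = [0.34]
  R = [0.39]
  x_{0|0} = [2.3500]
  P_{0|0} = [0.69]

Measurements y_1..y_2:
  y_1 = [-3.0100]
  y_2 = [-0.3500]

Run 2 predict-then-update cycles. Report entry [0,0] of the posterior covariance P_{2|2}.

step 1: x^-=[2.3500]  P^-=[1.0300]  S=[1.4200]  K=[0.7254]  nu=[-5.3600]  x^+=[-1.5379]  P^+=[0.2829]
step 2: x^-=[-1.5379]  P^-=[0.6229]  S=[1.0129]  K=[0.6150]  nu=[1.1879]  x^+=[-0.8074]  P^+=[0.2398]

P_post[0,0] = 0.2398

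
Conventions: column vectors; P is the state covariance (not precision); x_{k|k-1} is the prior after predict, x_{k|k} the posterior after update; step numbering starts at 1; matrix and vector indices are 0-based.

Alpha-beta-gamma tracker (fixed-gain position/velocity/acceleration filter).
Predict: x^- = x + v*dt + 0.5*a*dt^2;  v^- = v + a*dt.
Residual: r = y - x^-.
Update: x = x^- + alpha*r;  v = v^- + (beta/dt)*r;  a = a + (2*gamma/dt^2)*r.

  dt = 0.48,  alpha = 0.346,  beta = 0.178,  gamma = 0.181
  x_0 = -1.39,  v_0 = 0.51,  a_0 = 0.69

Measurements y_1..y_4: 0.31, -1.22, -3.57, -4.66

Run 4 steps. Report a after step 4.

a_post = -12.2367

step 1: x_pred=-1.0657  r=1.3757  x^+=-0.5897  v^+=1.3514  a^+=2.8515
step 2: x_pred=0.3874  r=-1.6074  x^+=-0.1687  v^+=2.1240  a^+=0.3259
step 3: x_pred=0.8883  r=-4.4583  x^+=-0.6543  v^+=0.6271  a^+=-6.6789
step 4: x_pred=-1.1226  r=-3.5374  x^+=-2.3466  v^+=-3.8905  a^+=-12.2367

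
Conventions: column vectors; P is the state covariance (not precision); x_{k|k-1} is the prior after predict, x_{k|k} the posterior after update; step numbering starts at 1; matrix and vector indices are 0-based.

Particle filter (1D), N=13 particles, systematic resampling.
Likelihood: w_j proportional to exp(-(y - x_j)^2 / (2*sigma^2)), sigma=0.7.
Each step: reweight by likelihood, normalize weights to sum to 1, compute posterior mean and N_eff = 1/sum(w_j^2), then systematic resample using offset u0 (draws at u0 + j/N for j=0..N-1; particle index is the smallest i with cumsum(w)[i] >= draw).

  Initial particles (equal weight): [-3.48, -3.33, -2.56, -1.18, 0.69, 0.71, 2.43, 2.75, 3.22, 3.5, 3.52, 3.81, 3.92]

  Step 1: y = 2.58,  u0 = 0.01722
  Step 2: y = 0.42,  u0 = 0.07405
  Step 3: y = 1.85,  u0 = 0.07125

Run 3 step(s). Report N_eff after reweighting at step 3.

N_eff = 12.1160

step 1: w=[0.0000, 0.0000, 0.0000, 0.0000, 0.0068, 0.0073, 0.2530, 0.2514, 0.1705, 0.1092, 0.1051, 0.0553, 0.0414]  mean=2.9902  Neff=5.4308  idx=[6, 6, 6, 6, 7, 7, 7, 8, 8, 9, 9, 10, 11]
step 2: w=[0.2092, 0.2092, 0.2092, 0.2092, 0.0507, 0.0507, 0.0507, 0.0043, 0.0043, 0.0008, 0.0008, 0.0007, 0.0001]  mean=2.4882  Neff=5.4704  idx=[0, 0, 1, 1, 1, 2, 2, 2, 3, 3, 4, 5, 8]
step 3: w=[0.0874, 0.0874, 0.0874, 0.0874, 0.0874, 0.0874, 0.0874, 0.0874, 0.0874, 0.0874, 0.0539, 0.0539, 0.0181]  mean=2.4788  Neff=12.1160  idx=[0, 1, 2, 3, 4, 5, 6, 6, 7, 8, 9, 10, 12]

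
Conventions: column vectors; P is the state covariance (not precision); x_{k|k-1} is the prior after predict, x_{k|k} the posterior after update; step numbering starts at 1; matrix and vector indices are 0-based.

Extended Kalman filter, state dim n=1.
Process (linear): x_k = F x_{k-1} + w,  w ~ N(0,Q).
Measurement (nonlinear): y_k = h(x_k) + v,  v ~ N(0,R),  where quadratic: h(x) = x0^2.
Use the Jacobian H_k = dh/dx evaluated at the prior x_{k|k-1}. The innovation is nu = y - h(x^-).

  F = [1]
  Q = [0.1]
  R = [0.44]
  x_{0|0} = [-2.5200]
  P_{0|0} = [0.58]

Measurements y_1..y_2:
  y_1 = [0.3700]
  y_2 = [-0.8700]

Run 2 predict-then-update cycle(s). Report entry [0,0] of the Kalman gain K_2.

K[0,0] = -0.2435

step 1: x^-=[-2.5200]  P^-=[0.6800]  H_jac=[-5.0400]  S=[17.7131]  K=[-0.1935]  nu=[-5.9804]  x^+=[-1.3629]  P^+=[0.0169]
step 2: x^-=[-1.3629]  P^-=[0.1169]  H_jac=[-2.7258]  S=[1.3085]  K=[-0.2435]  nu=[-2.7275]  x^+=[-0.6987]  P^+=[0.0393]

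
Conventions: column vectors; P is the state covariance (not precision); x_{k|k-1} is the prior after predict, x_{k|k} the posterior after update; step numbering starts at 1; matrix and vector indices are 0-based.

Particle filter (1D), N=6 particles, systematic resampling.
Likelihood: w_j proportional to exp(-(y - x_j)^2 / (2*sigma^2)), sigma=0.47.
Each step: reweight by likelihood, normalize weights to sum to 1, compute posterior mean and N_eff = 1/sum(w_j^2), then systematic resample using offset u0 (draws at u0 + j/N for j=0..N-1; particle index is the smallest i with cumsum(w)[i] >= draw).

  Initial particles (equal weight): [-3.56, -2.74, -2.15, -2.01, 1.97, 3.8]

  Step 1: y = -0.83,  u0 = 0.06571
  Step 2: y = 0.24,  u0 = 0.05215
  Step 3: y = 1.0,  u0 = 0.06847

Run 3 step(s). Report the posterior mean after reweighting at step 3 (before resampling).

step 1: w=[0.0000, 0.0042, 0.3104, 0.6854, 0.0000, 0.0000]  mean=-2.0565  Neff=1.7662  idx=[2, 2, 3, 3, 3, 3]
step 2: w=[0.0515, 0.0515, 0.2242, 0.2242, 0.2242, 0.2242]  mean=-2.0244  Neff=4.8443  idx=[1, 2, 3, 4, 4, 5]
step 3: w=[0.0276, 0.1945, 0.1945, 0.1945, 0.1945, 0.1945]  mean=-2.0139  Neff=5.2668  idx=[1, 2, 2, 3, 4, 5]

post_mean = -2.0139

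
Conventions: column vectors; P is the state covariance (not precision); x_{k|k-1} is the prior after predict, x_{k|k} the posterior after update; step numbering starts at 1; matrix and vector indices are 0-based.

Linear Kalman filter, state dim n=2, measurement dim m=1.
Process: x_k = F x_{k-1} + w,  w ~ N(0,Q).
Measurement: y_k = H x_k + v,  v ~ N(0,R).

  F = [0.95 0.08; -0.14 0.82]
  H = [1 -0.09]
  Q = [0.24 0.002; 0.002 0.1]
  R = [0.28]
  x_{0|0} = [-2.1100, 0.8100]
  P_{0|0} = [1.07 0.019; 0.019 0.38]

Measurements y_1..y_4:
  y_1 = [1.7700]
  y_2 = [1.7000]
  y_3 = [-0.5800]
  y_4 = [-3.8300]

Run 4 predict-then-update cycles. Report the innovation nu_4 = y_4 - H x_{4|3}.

innov = [-4.0799]

step 1: x^-=[-1.9397, 0.9596]  P^-=[1.2110 -0.1008; -0.1008 0.3721]  S=[1.5122]  K=[0.8068; -0.0888]  nu=[3.7961]  x^+=[1.1231, 0.6225]  P^+=[0.2266 0.0076; 0.0076 0.3602]
step 2: x^-=[1.1168, 0.3532]  P^-=[0.4480 0.0013; 0.0013 0.3449]  S=[0.7305]  K=[0.6130; -0.0407]  nu=[0.6150]  x^+=[1.4938, 0.3282]  P^+=[0.1734 0.0195; 0.0195 0.3437]
step 3: x^-=[1.4454, 0.0600]  P^-=[0.4017 0.0165; 0.0165 0.3300]  S=[0.6814]  K=[0.5873; -0.0194]  nu=[-2.0200]  x^+=[0.2590, 0.0992]  P^+=[0.1666 0.0242; 0.0242 0.3298]
step 4: x^-=[0.2540, 0.0451]  P^-=[0.3962 0.0201; 0.0201 0.3194]  S=[0.6752]  K=[0.5841; -0.0128]  nu=[-4.0799]  x^+=[-2.1292, 0.0974]  P^+=[0.1658 0.0251; 0.0251 0.3193]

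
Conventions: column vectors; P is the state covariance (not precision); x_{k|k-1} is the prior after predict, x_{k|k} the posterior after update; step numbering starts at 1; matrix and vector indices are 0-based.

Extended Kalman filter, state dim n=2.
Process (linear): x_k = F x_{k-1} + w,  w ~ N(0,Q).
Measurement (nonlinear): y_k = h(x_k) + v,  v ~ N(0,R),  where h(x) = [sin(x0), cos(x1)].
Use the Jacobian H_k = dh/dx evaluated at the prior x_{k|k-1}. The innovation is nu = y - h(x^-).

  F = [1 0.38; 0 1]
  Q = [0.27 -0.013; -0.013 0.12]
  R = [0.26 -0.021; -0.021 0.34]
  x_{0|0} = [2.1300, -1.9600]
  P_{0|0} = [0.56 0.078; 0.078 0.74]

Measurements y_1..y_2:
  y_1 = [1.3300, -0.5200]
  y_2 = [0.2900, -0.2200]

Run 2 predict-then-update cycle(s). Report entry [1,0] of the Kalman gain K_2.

K[1,0] = 0.0912

step 1: x^-=[1.3852, -1.9600]  P^-=[0.9961 0.3462; 0.3462 0.8600]  H_jac=[0.1845 0.0000; 0.0000 0.9252]  S=[0.2939 0.0381; 0.0381 1.0762]  K=[0.5895 0.2768; 0.1221 0.7350]  nu=[0.3472, -0.1405]  x^+=[1.5510, -2.0209]  P^+=[0.7991 0.0883; 0.0883 0.2673]
step 2: x^-=[0.7830, -2.0209]  P^-=[1.1749 0.1769; 0.1769 0.3873]  H_jac=[0.7088 0.0000; 0.0000 0.9004]  S=[0.8502 0.0919; 0.0919 0.6540]  K=[0.9678 0.1076; 0.0912 0.5204]  nu=[-0.4154, 0.2151]  x^+=[0.4041, -1.9469]  P^+=[0.3518 0.0180; 0.0180 0.1944]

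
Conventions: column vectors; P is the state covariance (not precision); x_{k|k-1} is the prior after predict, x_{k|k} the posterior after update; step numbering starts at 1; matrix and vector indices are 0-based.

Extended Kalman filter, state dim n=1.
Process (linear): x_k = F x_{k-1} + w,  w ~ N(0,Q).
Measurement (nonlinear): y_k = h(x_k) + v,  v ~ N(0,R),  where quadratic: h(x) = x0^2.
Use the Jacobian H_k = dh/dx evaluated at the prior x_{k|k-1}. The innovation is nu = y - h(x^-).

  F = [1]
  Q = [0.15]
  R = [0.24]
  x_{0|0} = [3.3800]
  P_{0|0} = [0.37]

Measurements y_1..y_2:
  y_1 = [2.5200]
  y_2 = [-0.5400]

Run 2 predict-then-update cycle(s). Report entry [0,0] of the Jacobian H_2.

H_jac[0,0] = 4.1519

step 1: x^-=[3.3800]  P^-=[0.5200]  H_jac=[6.7600]  S=[24.0028]  K=[0.1464]  nu=[-8.9044]  x^+=[2.0760]  P^+=[0.0052]
step 2: x^-=[2.0760]  P^-=[0.1552]  H_jac=[4.1519]  S=[2.9154]  K=[0.2210]  nu=[-4.8496]  x^+=[1.0041]  P^+=[0.0128]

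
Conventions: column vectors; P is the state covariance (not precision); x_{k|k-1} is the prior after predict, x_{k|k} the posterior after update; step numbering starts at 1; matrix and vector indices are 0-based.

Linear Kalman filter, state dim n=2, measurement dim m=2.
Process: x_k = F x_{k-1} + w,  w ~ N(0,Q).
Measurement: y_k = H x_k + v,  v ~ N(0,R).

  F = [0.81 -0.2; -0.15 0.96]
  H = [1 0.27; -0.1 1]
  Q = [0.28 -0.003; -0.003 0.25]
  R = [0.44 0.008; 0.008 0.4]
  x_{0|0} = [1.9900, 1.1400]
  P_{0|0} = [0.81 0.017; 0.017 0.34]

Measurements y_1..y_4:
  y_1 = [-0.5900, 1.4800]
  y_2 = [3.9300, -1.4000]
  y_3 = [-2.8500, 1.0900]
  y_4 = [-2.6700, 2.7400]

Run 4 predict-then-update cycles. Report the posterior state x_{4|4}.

step 1: x^-=[1.3839, 0.7959]  P^-=[0.8195 -0.1530; -0.1530 0.5767]  S=[1.2190 -0.0671; -0.0671 1.0155]  K=[0.6280 -0.1899; 0.0345 0.5852]  nu=[-2.1888, 0.8225]  x^+=[-0.1468, 1.2018]  P^+=[0.2862 -0.0423; -0.0423 0.2301]
step 2: x^-=[-0.3593, 1.1758]  P^-=[0.4907 -0.1161; -0.1161 0.4807]  S=[0.9030 -0.0243; -0.0243 0.9088]  K=[0.5041 -0.1683; 0.0297 0.5425]  nu=[3.9718, -2.6117]  x^+=[2.0826, -0.1230]  P^+=[0.2313 -0.0402; -0.0402 0.2132]
step 3: x^-=[1.7116, -0.4305]  P^-=[0.4533 -0.1045; -0.1045 0.4633]  S=[0.8707 -0.0139; -0.0139 0.8887]  K=[0.4857 -0.1610; 0.0322 0.5336]  nu=[-4.4453, 1.6917]  x^+=[-0.7197, 0.3290]  P^+=[0.2227 -0.0382; -0.0382 0.2099]
step 4: x^-=[-0.6488, 0.4238]  P^-=[0.4469 -0.1012; -0.1012 0.4594]  S=[0.8657 -0.0111; -0.0111 0.8841]  K=[0.4826 -0.1590; 0.0332 0.5315]  nu=[-2.1356, 2.2513]  x^+=[-2.0373, 1.5495]  P^+=[0.2212 -0.0376; -0.0376 0.2091]

x_post = [-2.0373, 1.5495]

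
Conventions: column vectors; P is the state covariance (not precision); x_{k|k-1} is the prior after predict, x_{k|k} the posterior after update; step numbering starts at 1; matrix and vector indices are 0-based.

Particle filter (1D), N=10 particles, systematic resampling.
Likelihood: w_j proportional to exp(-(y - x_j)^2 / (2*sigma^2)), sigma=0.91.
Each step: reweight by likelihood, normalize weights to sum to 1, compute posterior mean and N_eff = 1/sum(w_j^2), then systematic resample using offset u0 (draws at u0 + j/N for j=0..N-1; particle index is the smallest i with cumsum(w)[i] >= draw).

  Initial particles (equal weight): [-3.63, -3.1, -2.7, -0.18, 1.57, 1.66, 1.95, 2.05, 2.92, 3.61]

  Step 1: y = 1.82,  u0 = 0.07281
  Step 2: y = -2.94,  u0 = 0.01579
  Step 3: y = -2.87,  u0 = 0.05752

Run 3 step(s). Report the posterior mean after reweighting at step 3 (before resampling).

step 1: w=[0.0000, 0.0000, 0.0000, 0.0193, 0.2084, 0.2131, 0.2142, 0.2096, 0.1042, 0.0313]  mean=1.9418  Neff=5.2405  idx=[4, 4, 5, 5, 6, 6, 7, 7, 8, 9]
step 2: w=[0.2795, 0.2795, 0.1704, 0.1704, 0.0323, 0.0323, 0.0178, 0.0178, 0.0001, 0.0000]  mean=1.6424  Neff=4.6088  idx=[0, 0, 0, 1, 1, 1, 2, 2, 3, 4]
step 3: w=[0.1256, 0.1256, 0.1256, 0.1256, 0.1256, 0.1256, 0.0771, 0.0771, 0.0771, 0.0150]  mean=1.5965  Neff=8.8713  idx=[0, 1, 2, 2, 3, 4, 5, 6, 7, 8]

post_mean = 1.5965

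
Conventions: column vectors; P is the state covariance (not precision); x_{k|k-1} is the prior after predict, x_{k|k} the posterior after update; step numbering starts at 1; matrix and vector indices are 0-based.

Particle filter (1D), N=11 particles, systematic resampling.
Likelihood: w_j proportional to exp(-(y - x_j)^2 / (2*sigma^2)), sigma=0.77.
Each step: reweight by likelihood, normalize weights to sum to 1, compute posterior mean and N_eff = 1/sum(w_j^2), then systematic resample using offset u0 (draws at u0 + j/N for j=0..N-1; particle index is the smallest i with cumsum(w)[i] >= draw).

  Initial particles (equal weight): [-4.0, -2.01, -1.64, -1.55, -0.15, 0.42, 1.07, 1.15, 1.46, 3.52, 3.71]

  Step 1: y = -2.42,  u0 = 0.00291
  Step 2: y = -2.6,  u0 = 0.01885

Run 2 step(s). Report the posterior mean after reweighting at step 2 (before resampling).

post_mean = -1.9291

step 1: w=[0.0572, 0.4073, 0.2810, 0.2479, 0.0061, 0.0005, 0.0000, 0.0000, 0.0000, 0.0000, 0.0000]  mean=-1.8931  Neff=3.2298  idx=[0, 1, 1, 1, 1, 1, 2, 2, 2, 3, 3]
step 2: w=[0.0315, 0.1225, 0.1225, 0.1225, 0.1225, 0.1225, 0.0755, 0.0755, 0.0755, 0.0648, 0.0648]  mean=-1.9291  Neff=9.8525  idx=[0, 1, 2, 3, 3, 4, 5, 6, 7, 8, 9]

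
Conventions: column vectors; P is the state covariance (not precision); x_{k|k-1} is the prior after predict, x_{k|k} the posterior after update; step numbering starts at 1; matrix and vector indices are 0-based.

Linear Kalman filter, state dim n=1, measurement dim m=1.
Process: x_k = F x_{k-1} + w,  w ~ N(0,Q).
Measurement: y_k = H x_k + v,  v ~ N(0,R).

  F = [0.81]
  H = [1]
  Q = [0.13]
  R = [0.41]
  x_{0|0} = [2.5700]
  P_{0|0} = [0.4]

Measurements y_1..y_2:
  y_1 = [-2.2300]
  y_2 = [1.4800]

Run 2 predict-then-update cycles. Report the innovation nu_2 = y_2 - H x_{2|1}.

step 1: x^-=[2.0817]  P^-=[0.3924]  S=[0.8024]  K=[0.4891]  nu=[-4.3117]  x^+=[-0.0270]  P^+=[0.2005]
step 2: x^-=[-0.0218]  P^-=[0.2616]  S=[0.6716]  K=[0.3895]  nu=[1.5018]  x^+=[0.5631]  P^+=[0.1597]

innov = [1.5018]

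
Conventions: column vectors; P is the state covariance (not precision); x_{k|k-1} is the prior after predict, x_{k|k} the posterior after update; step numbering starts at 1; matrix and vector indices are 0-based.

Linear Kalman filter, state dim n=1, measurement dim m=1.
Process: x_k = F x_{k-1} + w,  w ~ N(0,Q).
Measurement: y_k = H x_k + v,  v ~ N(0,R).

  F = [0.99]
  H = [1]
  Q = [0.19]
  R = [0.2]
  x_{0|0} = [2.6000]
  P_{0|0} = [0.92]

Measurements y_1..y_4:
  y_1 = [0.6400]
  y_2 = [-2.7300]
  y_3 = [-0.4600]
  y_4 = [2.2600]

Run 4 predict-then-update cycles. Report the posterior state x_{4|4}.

x_post = [1.0537]

step 1: x^-=[2.5740]  P^-=[1.0917]  S=[1.2917]  K=[0.8452]  nu=[-1.9340]  x^+=[0.9395]  P^+=[0.1690]
step 2: x^-=[0.9301]  P^-=[0.3557]  S=[0.5557]  K=[0.6401]  nu=[-3.6601]  x^+=[-1.4126]  P^+=[0.1280]
step 3: x^-=[-1.3985]  P^-=[0.3155]  S=[0.5155]  K=[0.6120]  nu=[0.9385]  x^+=[-0.8241]  P^+=[0.1224]
step 4: x^-=[-0.8159]  P^-=[0.3100]  S=[0.5100]  K=[0.6078]  nu=[3.0759]  x^+=[1.0537]  P^+=[0.1216]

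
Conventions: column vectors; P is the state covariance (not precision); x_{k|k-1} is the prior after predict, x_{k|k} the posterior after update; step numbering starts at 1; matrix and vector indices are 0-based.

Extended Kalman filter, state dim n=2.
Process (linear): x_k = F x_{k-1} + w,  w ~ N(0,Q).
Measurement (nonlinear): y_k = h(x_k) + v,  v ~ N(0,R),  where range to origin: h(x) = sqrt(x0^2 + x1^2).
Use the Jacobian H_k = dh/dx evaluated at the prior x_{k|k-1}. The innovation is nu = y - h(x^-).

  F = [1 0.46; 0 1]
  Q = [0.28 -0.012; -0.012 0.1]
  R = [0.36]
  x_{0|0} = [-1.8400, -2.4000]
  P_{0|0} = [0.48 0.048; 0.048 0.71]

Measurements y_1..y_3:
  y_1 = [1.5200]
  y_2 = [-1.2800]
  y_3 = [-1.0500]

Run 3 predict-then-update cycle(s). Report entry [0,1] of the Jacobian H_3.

H_jac[0,1] = -0.8653

step 1: x^-=[-2.9440, -2.4000]  P^-=[0.9544 0.3626; 0.3626 0.8100]  H_jac=[-0.7751 -0.6319]  S=[1.6119]  K=[-0.6011; -0.4919]  nu=[-2.2783]  x^+=[-1.5746, -1.2794]  P^+=[0.3721 -0.1139; -0.1139 0.4200]
step 2: x^-=[-2.1631, -1.2794]  P^-=[0.6361 0.0673; 0.0673 0.5200]  H_jac=[-0.8607 -0.5091]  S=[1.0250]  K=[-0.5676; -0.3148]  nu=[-3.7931]  x^+=[-0.0102, -0.0854]  P^+=[0.3059 -0.1159; -0.1159 0.4185]
step 3: x^-=[-0.0495, -0.0854]  P^-=[0.5679 0.0646; 0.0646 0.5185]  H_jac=[-0.5013 -0.8653]  S=[0.9470]  K=[-0.3597; -0.5080]  nu=[-1.1487]  x^+=[0.3637, 0.4981]  P^+=[0.4454 -0.1084; -0.1084 0.2741]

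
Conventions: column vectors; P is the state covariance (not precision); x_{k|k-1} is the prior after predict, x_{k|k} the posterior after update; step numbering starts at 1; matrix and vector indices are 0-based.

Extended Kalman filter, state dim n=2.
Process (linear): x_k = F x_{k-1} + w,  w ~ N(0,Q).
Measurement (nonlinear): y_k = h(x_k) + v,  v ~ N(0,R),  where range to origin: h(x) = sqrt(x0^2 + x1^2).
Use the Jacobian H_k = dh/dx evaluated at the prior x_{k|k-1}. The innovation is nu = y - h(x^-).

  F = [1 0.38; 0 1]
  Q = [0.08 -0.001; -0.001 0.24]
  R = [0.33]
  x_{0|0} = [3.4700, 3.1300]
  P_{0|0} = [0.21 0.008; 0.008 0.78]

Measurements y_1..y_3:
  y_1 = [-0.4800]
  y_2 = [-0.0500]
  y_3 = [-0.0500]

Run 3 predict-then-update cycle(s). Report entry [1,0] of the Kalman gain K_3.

step 1: x^-=[4.6594, 3.1300]  P^-=[0.4087 0.3034; 0.3034 1.0200]  H_jac=[0.8301 0.5576]  S=[1.2097]  K=[0.4203; 0.6784]  nu=[-6.0931]  x^+=[2.0983, -1.0035]  P^+=[0.1950 -0.0415; -0.0415 0.4633]
step 2: x^-=[1.7170, -1.0035]  P^-=[0.3103 0.1335; 0.1335 0.7033]  H_jac=[0.8634 -0.5046]  S=[0.6241]  K=[0.3214; -0.3839]  nu=[-2.0387]  x^+=[1.0618, -0.2207]  P^+=[0.2459 0.2105; 0.2105 0.6113]
step 3: x^-=[0.9779, -0.2207]  P^-=[0.5742 0.4418; 0.4418 0.8513]  H_jac=[0.9755 -0.2202]  S=[0.7278]  K=[0.6359; 0.3346]  nu=[-1.0525]  x^+=[0.3087, -0.5729]  P^+=[0.2799 0.2870; 0.2870 0.7698]

K[1,0] = 0.3346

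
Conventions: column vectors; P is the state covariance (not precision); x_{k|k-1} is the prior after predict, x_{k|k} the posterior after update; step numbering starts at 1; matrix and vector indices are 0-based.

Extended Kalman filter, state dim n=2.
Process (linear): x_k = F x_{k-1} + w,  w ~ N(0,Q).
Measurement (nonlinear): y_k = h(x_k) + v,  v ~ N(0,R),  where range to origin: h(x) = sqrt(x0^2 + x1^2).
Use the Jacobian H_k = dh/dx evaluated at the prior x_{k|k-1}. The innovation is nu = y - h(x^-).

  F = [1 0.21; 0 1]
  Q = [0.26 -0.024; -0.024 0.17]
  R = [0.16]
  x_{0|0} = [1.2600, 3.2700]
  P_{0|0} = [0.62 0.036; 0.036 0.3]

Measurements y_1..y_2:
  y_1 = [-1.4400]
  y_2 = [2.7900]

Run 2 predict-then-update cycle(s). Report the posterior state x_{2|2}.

step 1: x^-=[1.9467, 3.2700]  P^-=[0.9083 0.0750; 0.0750 0.4700]  H_jac=[0.5115 0.8593]  S=[0.8106]  K=[0.6527; 0.5455]  nu=[-5.2456]  x^+=[-1.4771, 0.4084]  P^+=[0.5630 -0.2136; -0.2136 0.2288]
step 2: x^-=[-1.3913, 0.4084]  P^-=[0.7434 -0.1896; -0.1896 0.3988]  H_jac=[-0.9595 0.2817]  S=[0.9785]  K=[-0.7835; 0.3007]  nu=[1.3400]  x^+=[-2.4412, 0.8113]  P^+=[0.1427 0.0409; 0.0409 0.3103]

x_post = [-2.4412, 0.8113]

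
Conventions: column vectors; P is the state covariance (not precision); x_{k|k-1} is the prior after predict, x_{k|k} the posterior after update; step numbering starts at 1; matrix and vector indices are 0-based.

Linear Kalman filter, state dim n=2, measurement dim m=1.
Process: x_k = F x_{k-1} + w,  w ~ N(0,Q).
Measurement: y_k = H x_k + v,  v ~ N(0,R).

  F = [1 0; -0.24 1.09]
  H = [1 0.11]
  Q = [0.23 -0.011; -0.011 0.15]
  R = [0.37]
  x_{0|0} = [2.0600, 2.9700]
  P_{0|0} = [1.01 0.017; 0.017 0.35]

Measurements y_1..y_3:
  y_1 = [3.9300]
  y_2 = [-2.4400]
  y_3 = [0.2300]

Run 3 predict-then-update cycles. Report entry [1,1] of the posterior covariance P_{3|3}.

step 1: x^-=[2.0600, 2.7429]  P^-=[1.2400 -0.2349; -0.2349 0.6151]  S=[1.5658]  K=[0.7754; -0.1068]  nu=[1.5683]  x^+=[3.2761, 2.5754]  P^+=[0.2985 -0.1052; -0.1052 0.5973]
step 2: x^-=[3.2761, 2.0209]  P^-=[0.5285 -0.1973; -0.1973 0.9318]  S=[0.8664]  K=[0.5850; -0.1094]  nu=[-5.9384]  x^+=[-0.1976, 2.6708]  P^+=[0.2320 -0.1419; -0.1419 0.9215]
step 3: x^-=[-0.1976, 2.9587]  P^-=[0.4620 -0.2213; -0.2213 1.3324]  S=[0.7995]  K=[0.5475; -0.0935]  nu=[0.1022]  x^+=[-0.1417, 2.9491]  P^+=[0.2224 -0.1804; -0.1804 1.3254]

P_post[1,1] = 1.3254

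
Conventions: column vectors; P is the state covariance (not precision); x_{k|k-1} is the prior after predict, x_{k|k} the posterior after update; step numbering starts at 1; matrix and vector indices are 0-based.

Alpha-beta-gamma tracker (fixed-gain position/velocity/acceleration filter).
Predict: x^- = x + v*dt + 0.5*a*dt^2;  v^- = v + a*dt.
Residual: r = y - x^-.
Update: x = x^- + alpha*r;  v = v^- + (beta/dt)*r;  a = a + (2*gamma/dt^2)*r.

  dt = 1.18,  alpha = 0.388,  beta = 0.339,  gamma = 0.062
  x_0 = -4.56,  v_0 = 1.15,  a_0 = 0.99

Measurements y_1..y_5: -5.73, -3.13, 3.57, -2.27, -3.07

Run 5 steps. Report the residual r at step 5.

resid = -8.3982

step 1: x_pred=-2.5138  r=-3.2162  x^+=-3.7617  v^+=1.3942  a^+=0.7036
step 2: x_pred=-1.6267  r=-1.5033  x^+=-2.2100  v^+=1.7925  a^+=0.5697
step 3: x_pred=0.3019  r=3.2681  x^+=1.5699  v^+=3.4037  a^+=0.8607
step 4: x_pred=6.1855  r=-8.4555  x^+=2.9048  v^+=1.9902  a^+=0.1077
step 5: x_pred=5.3282  r=-8.3982  x^+=2.0697  v^+=-0.2954  a^+=-0.6402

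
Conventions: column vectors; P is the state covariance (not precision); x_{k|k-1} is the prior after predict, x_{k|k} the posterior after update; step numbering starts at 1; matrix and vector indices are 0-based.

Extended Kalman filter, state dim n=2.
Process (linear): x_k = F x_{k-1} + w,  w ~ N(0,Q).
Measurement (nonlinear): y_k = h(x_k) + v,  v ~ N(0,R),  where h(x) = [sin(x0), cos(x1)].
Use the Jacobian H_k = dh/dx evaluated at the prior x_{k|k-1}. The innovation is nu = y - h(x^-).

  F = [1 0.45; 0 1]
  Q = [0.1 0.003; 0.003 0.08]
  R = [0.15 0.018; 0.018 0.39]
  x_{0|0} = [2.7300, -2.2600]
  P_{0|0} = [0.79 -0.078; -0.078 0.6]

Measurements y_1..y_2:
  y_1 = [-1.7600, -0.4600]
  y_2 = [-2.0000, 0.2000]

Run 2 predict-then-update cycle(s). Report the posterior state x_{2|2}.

step 1: x^-=[1.7130, -2.2600]  P^-=[0.9413 0.1950; 0.1950 0.6800]  H_jac=[-0.1417 0.0000; 0.0000 0.7718]  S=[0.1689 -0.0033; -0.0033 0.7950]  K=[-0.7862 0.1860; -0.1506 0.6595]  nu=[-2.7499, 0.1759]  x^+=[3.9076, -1.7298]  P^+=[0.8084 0.0757; 0.0757 0.3297]
step 2: x^-=[3.1292, -1.7298]  P^-=[1.0433 0.2270; 0.2270 0.4097]  H_jac=[-0.9999 0.0000; 0.0000 0.9874]  S=[1.1931 -0.2062; -0.2062 0.7895]  K=[-0.8643 0.0583; -0.1065 0.4846]  nu=[-2.0124, 0.3583]  x^+=[4.8893, -1.3417]  P^+=[0.1286 0.0073; 0.0073 0.1895]

x_post = [4.8893, -1.3417]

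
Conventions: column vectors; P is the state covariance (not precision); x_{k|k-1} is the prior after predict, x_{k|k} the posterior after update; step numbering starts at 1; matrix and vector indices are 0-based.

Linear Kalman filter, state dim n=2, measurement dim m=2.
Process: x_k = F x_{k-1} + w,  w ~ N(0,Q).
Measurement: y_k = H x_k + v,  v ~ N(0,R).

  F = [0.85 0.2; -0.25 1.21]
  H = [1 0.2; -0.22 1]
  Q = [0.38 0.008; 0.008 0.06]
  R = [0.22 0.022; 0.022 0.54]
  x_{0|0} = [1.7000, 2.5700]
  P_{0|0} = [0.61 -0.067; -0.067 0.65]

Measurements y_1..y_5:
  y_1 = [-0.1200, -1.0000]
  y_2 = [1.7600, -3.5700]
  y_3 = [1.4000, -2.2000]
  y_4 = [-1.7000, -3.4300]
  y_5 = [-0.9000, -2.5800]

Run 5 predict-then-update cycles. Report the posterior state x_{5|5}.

step 1: x^-=[1.9590, 2.6847]  P^-=[0.8239 -0.0299; -0.0299 1.0903]  S=[1.0756 0.0302; 0.0302 1.6834]  K=[0.7644 -0.1392; 0.1567 0.6488]  nu=[-2.6159, -3.2537]  x^+=[0.4122, 0.1637]  P^+=[0.1693 -0.0211; -0.0211 0.3492]
step 2: x^-=[0.3831, 0.0950]  P^-=[0.5091 0.0359; 0.0359 0.5945]  S=[0.7673 0.0632; 0.0632 1.1434]  K=[0.6815 -0.1042; 0.1602 0.5042]  nu=[1.3579, -3.5808]  x^+=[1.6818, -1.4929]  P^+=[0.1493 -0.0084; -0.0084 0.2739]
step 3: x^-=[1.1310, -2.2269]  P^-=[0.4960 0.0343; 0.0343 0.4755]  S=[0.7487 0.0408; 0.0408 1.0244]  K=[0.6770 -0.1000; 0.1483 0.4509]  nu=[0.7144, 0.2757]  x^+=[1.5871, -1.9966]  P^+=[0.1481 -0.0065; -0.0065 0.2453]
step 4: x^-=[0.9497, -2.8127]  P^-=[0.4946 0.0295; 0.0295 0.4324]  S=[0.7437 0.0279; 0.0279 0.9833]  K=[0.6767 -0.0998; 0.1399 0.4291]  nu=[-2.0872, -0.4084]  x^+=[-0.4220, -3.2799]  P^+=[0.1480 -0.0065; -0.0065 0.2334]
step 5: x^-=[-1.0146, -3.8632]  P^-=[0.4940 0.0267; 0.0267 0.4149]  S=[0.7413 0.0218; 0.0218 0.9670]  K=[0.6766 -0.1000; 0.1356 0.4199]  nu=[0.8873, 1.0600]  x^+=[-0.5204, -3.2978]  P^+=[0.1480 -0.0066; -0.0066 0.2283]

x_post = [-0.5204, -3.2978]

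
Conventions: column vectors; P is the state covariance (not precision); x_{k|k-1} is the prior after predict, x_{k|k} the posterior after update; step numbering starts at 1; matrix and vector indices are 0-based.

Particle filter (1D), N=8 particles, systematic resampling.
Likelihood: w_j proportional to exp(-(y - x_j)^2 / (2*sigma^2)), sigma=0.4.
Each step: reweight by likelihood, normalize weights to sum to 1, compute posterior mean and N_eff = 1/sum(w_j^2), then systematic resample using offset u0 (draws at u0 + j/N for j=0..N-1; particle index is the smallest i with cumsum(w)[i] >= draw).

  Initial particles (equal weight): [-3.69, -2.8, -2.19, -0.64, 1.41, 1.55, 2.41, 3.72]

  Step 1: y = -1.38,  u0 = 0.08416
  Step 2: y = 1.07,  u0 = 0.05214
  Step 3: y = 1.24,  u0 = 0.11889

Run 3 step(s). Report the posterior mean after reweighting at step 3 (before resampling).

step 1: w=[0.0000, 0.0059, 0.4136, 0.5805, 0.0000, 0.0000, 0.0000, 0.0000]  mean=-1.2938  Neff=1.9681  idx=[2, 2, 2, 3, 3, 3, 3, 3]
step 2: w=[0.0000, 0.0000, 0.0000, 0.2000, 0.2000, 0.2000, 0.2000, 0.2000]  mean=-0.6400  Neff=5.0000  idx=[3, 3, 4, 5, 5, 6, 7, 7]
step 3: w=[0.1250, 0.1250, 0.1250, 0.1250, 0.1250, 0.1250, 0.1250, 0.1250]  mean=-0.6400  Neff=8.0000  idx=[0, 1, 2, 3, 4, 5, 6, 7]

post_mean = -0.6400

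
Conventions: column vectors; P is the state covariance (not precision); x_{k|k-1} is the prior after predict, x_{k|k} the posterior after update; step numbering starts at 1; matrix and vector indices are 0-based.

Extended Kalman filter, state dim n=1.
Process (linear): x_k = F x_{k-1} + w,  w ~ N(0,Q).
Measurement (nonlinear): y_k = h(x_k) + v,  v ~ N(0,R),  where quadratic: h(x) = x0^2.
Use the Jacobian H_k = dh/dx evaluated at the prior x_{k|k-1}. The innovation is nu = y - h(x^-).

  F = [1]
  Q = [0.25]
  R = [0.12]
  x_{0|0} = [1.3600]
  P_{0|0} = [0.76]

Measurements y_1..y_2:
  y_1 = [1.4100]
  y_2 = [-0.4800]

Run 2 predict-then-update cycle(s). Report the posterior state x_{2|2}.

step 1: x^-=[1.3600]  P^-=[1.0100]  H_jac=[2.7200]  S=[7.5924]  K=[0.3618]  nu=[-0.4396]  x^+=[1.2009]  P^+=[0.0160]
step 2: x^-=[1.2009]  P^-=[0.2660]  H_jac=[2.4019]  S=[1.6543]  K=[0.3861]  nu=[-1.9222]  x^+=[0.4587]  P^+=[0.0193]

x_post = [0.4587]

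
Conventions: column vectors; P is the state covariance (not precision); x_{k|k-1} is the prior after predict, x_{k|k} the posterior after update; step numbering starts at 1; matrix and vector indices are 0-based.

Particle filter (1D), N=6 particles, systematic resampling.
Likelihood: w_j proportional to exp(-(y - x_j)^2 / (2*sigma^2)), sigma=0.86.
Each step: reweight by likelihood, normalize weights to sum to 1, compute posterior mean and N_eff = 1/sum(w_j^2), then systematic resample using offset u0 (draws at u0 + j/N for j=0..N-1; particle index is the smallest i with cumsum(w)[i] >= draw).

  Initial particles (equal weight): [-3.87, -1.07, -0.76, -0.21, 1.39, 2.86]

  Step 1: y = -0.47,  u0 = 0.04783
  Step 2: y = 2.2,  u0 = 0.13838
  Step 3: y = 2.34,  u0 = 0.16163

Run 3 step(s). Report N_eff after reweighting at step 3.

step 1: w=[0.0001, 0.2819, 0.3397, 0.3435, 0.0347, 0.0002]  mean=-0.5837  Neff=3.1849  idx=[1, 1, 2, 2, 3, 3]
step 2: w=[0.0157, 0.0157, 0.0579, 0.0579, 0.4264, 0.4264]  mean=-0.3007  Neff=2.6965  idx=[3, 4, 4, 5, 5, 5]
step 3: w=[0.0239, 0.1952, 0.1952, 0.1952, 0.1952, 0.1952]  mean=-0.2231  Neff=5.2320  idx=[1, 2, 3, 4, 5, 5]

N_eff = 5.2320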